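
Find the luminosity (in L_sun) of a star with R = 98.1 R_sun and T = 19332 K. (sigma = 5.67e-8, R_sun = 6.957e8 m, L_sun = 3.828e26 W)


R = 98.1 * 6.957e8 m = 6.824817e+10 m. L = 4*pi*R^2*sigma*T^4 = 4*pi*(6.824817e+10)^2 * 5.67e-8 * 19332^4 = 4.635345287e+32 W. L/L_sun = 4.635345287e+32 / 3.828e26 = 1.211e+06

1.211e+06 L_sun


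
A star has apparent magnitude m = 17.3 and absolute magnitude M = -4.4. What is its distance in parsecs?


d = 10^((m - M + 5)/5) = 10^((17.3 - -4.4 + 5)/5) = 218776.1624

218776.1624 pc


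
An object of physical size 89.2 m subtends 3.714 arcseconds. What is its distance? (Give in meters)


D = size / theta_rad, theta_rad = 3.714 * pi/(180*3600) = 1.801e-05, D = 4.954e+06

4.954e+06 m


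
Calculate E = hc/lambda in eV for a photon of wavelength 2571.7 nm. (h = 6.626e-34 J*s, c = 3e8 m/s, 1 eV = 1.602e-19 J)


E = hc/lambda = 6.626e-34 * 3e8 / 2.572e-06 = 7.730e-20 J = 0.4825 eV

0.4825 eV


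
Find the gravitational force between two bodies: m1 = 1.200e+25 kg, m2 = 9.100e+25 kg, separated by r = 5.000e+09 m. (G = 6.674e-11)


F = G*m1*m2/r^2 = 6.674e-11 * 1.200e+25 * 9.100e+25 / (5.000e+09)^2 = 6.674e-11 * 1.092e+51 / 2.500e+19 = 2.915e+21

2.915e+21 N


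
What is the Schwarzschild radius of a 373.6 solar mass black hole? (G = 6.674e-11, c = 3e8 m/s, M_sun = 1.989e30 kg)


M = 373.6 * 1.989e30 kg = 7.430904e+32 kg. rs = 2GM/c^2 = 2 * 6.674e-11 * 7.430904e+32 / (3e8)^2 = 1.102e+06

1.102e+06 m


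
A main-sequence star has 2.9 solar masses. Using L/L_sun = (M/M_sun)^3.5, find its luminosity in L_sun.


L/L_sun = (M/M_sun)^3.5 = 2.9^3.5 = 41.533

41.533 L_sun


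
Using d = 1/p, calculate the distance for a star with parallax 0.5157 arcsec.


d = 1/p = 1/0.5157 = 1.9391

1.9391 pc


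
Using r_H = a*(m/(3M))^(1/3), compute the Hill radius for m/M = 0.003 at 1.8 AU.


r_H = a * (m/3M)^(1/3) = 1.8 * (0.003/3)^(1/3) = 0.18

0.18 AU


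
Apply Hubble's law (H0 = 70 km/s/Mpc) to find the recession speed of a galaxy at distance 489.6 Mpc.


v = H0 * d = 70 * 489.6 = 34272.0

34272.0 km/s


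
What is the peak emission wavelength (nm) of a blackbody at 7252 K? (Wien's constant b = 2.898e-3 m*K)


lam_max = b / T = 2.898e-3 / 7252 = 3.996e-07 m = 399.6139 nm

399.6139 nm


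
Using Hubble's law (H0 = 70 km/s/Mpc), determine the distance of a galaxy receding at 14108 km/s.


d = v / H0 = 14108 / 70 = 201.5429

201.5429 Mpc


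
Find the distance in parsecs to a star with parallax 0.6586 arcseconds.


d = 1/p = 1/0.6586 = 1.5184

1.5184 pc


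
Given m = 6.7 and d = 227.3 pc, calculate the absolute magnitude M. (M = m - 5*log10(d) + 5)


M = m - 5*log10(d) + 5 = 6.7 - 5*log10(227.3) + 5 = -0.083

-0.083


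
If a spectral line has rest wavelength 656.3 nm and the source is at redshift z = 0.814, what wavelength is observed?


lam_obs = lam_emit * (1 + z) = 656.3 * (1 + 0.814) = 1190.5282

1190.5282 nm


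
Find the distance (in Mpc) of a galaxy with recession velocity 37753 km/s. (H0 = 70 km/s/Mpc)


d = v / H0 = 37753 / 70 = 539.3286

539.3286 Mpc


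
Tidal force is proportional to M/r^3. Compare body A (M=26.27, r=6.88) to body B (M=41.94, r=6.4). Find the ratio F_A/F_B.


Ratio = (M1/r1^3) / (M2/r2^3) = (26.27/6.88^3) / (41.94/6.4^3) = 0.5042

0.5042


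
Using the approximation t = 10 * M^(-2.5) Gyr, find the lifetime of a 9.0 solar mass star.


t = 10 * M^(-2.5) = 10 * 9.0^(-2.5) = 0.0412

0.0412 Gyr


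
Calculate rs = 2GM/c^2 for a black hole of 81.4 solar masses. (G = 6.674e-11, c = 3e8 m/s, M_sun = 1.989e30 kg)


M = 81.4 * 1.989e30 kg = 1.619046e+32 kg. rs = 2GM/c^2 = 2 * 6.674e-11 * 1.619046e+32 / (3e8)^2 = 240122.5112

240122.5112 m


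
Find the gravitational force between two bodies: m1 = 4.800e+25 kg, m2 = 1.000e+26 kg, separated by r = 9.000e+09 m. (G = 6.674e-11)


F = G*m1*m2/r^2 = 6.674e-11 * 4.800e+25 * 1.000e+26 / (9.000e+09)^2 = 6.674e-11 * 4.800e+51 / 8.100e+19 = 3.955e+21

3.955e+21 N


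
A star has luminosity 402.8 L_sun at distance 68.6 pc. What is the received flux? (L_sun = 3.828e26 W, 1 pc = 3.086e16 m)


F = L / (4*pi*d^2) = 1.542e+29 / (4*pi*(2.117e+18)^2) = 2.738e-09

2.738e-09 W/m^2


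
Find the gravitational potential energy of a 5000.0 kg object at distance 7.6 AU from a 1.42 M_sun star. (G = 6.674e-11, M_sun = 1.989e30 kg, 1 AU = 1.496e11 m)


M = 1.42 * 1.989e30 kg = 2.82438e+30 kg; r = 7.6 AU * 1.496e11 m/AU = 1.13696e+12 m. U = -GM*m/r = -(6.674e-11 * 2.82438e+30 * 5000.0) / 1.13696e+12 = -8.290e+11

-8.290e+11 J


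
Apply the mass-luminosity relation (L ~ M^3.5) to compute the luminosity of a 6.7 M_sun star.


L/L_sun = (M/M_sun)^3.5 = 6.7^3.5 = 778.5057

778.5057 L_sun


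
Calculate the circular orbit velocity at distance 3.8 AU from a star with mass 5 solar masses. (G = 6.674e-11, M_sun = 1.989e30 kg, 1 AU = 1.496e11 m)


v = sqrt(GM/r) = sqrt(6.674e-11 * 9.945e+30 / 5.685e+11) = 34169.443

34169.443 m/s


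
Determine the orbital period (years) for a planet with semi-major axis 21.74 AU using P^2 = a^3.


P = a^(3/2) = 21.74^1.5 = 101.3653

101.3653 years


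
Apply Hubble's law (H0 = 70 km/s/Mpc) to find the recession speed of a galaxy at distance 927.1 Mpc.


v = H0 * d = 70 * 927.1 = 64897.0

64897.0 km/s


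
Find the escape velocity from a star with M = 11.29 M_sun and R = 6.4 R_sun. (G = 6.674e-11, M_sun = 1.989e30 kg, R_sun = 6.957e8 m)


M = 11.29 * 1.989e30 kg = 2.245581e+31 kg; R = 6.4 * 6.957e8 m = 4.45248e+09 m. v_esc = sqrt(2GM/R) = sqrt(2 * 6.674e-11 * 2.245581e+31 / 4.45248e+09) = 820486.5626

820486.5626 m/s


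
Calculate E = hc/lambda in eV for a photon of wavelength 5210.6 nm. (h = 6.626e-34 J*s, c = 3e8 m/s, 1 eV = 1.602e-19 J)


E = hc/lambda = 6.626e-34 * 3e8 / 5.211e-06 = 3.815e-20 J = 0.2381 eV

0.2381 eV


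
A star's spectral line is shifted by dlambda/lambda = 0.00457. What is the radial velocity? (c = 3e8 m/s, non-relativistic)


v = (dlambda/lambda) * c = 0.00457 * 3e8 = 1.371e+06

1.371e+06 m/s


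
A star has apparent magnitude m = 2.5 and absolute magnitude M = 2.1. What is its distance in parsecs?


d = 10^((m - M + 5)/5) = 10^((2.5 - 2.1 + 5)/5) = 12.0226

12.0226 pc


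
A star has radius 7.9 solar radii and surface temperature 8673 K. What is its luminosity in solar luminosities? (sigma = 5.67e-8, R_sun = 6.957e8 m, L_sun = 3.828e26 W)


R = 7.9 * 6.957e8 m = 5.49603e+09 m. L = 4*pi*R^2*sigma*T^4 = 4*pi*(5.49603e+09)^2 * 5.67e-8 * 8673^4 = 1.217779048e+29 W. L/L_sun = 1.217779048e+29 / 3.828e26 = 318.1241

318.1241 L_sun


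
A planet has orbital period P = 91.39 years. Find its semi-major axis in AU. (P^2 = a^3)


a = P^(2/3) = 91.39^(2/3) = 20.2892

20.2892 AU


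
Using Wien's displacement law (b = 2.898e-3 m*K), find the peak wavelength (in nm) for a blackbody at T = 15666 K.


lam_max = b / T = 2.898e-3 / 15666 = 1.850e-07 m = 184.9866 nm

184.9866 nm


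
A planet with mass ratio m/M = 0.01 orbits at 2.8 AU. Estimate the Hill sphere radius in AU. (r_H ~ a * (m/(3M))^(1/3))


r_H = a * (m/3M)^(1/3) = 2.8 * (0.01/3)^(1/3) = 0.4183

0.4183 AU


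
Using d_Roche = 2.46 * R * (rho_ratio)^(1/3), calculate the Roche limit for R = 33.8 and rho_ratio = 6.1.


d_Roche = 2.46 * 33.8 * 6.1^(1/3) = 151.9247

151.9247


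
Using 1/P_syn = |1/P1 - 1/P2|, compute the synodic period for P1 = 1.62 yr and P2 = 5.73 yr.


1/P_syn = |1/P1 - 1/P2| = |1/1.62 - 1/5.73| => P_syn = 2.2585

2.2585 years


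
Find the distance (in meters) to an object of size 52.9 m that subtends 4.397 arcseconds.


D = size / theta_rad, theta_rad = 4.397 * pi/(180*3600) = 2.132e-05, D = 2.482e+06

2.482e+06 m


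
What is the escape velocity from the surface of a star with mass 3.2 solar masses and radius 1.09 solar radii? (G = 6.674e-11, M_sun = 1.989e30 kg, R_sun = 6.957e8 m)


M = 3.2 * 1.989e30 kg = 6.3648e+30 kg; R = 1.09 * 6.957e8 m = 7.58313e+08 m. v_esc = sqrt(2GM/R) = sqrt(2 * 6.674e-11 * 6.3648e+30 / 7.58313e+08) = 1.058e+06

1.058e+06 m/s


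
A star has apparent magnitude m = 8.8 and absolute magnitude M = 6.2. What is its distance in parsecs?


d = 10^((m - M + 5)/5) = 10^((8.8 - 6.2 + 5)/5) = 33.1131

33.1131 pc


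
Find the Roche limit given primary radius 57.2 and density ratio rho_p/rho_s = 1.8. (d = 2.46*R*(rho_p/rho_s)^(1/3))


d_Roche = 2.46 * 57.2 * 1.8^(1/3) = 171.1678

171.1678


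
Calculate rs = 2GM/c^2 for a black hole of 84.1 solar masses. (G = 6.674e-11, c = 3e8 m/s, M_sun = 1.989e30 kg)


M = 84.1 * 1.989e30 kg = 1.672749e+32 kg. rs = 2GM/c^2 = 2 * 6.674e-11 * 1.672749e+32 / (3e8)^2 = 248087.2628

248087.2628 m


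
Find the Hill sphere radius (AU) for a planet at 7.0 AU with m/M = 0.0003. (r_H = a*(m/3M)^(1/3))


r_H = a * (m/3M)^(1/3) = 7.0 * (0.0003/3)^(1/3) = 0.3249

0.3249 AU


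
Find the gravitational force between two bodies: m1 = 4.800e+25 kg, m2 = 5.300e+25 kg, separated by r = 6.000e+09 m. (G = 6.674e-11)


F = G*m1*m2/r^2 = 6.674e-11 * 4.800e+25 * 5.300e+25 / (6.000e+09)^2 = 6.674e-11 * 2.544e+51 / 3.600e+19 = 4.716e+21

4.716e+21 N


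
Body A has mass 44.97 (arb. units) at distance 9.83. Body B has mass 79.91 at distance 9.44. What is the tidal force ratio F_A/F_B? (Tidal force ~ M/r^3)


Ratio = (M1/r1^3) / (M2/r2^3) = (44.97/9.83^3) / (79.91/9.44^3) = 0.4984

0.4984


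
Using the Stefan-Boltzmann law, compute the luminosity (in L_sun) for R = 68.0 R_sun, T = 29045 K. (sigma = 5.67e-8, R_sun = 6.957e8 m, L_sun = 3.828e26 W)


R = 68.0 * 6.957e8 m = 4.73076e+10 m. L = 4*pi*R^2*sigma*T^4 = 4*pi*(4.73076e+10)^2 * 5.67e-8 * 29045^4 = 1.134854746e+33 W. L/L_sun = 1.134854746e+33 / 3.828e26 = 2.965e+06

2.965e+06 L_sun


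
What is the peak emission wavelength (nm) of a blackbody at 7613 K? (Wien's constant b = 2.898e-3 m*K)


lam_max = b / T = 2.898e-3 / 7613 = 3.807e-07 m = 380.6647 nm

380.6647 nm


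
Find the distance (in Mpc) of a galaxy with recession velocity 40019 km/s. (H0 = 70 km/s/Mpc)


d = v / H0 = 40019 / 70 = 571.7

571.7 Mpc


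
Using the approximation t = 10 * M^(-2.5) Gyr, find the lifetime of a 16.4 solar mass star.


t = 10 * M^(-2.5) = 10 * 16.4^(-2.5) = 0.0092

0.0092 Gyr


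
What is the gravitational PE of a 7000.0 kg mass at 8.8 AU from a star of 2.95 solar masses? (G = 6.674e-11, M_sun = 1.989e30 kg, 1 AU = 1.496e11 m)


M = 2.95 * 1.989e30 kg = 5.86755e+30 kg; r = 8.8 AU * 1.496e11 m/AU = 1.31648e+12 m. U = -GM*m/r = -(6.674e-11 * 5.86755e+30 * 7000.0) / 1.31648e+12 = -2.082e+12

-2.082e+12 J


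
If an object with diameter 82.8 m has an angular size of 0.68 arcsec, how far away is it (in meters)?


D = size / theta_rad, theta_rad = 0.68 * pi/(180*3600) = 3.297e-06, D = 2.512e+07

2.512e+07 m


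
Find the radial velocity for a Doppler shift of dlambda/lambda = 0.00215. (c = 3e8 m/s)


v = (dlambda/lambda) * c = 0.00215 * 3e8 = 645000.0

645000.0 m/s


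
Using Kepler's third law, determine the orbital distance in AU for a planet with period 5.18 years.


a = P^(2/3) = 5.18^(2/3) = 2.9938

2.9938 AU


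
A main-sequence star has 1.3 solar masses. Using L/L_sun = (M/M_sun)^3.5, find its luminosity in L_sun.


L/L_sun = (M/M_sun)^3.5 = 1.3^3.5 = 2.505

2.505 L_sun


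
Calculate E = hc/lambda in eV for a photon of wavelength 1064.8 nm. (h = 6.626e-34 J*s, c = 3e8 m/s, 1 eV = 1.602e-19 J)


E = hc/lambda = 6.626e-34 * 3e8 / 1.065e-06 = 1.867e-19 J = 1.1653 eV

1.1653 eV


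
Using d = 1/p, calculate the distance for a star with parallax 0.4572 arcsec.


d = 1/p = 1/0.4572 = 2.1872

2.1872 pc


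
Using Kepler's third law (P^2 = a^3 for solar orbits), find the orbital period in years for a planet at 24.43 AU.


P = a^(3/2) = 24.43^1.5 = 120.7495

120.7495 years


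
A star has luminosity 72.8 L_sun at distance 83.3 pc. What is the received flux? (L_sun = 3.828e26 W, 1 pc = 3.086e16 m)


F = L / (4*pi*d^2) = 2.787e+28 / (4*pi*(2.571e+18)^2) = 3.356e-10

3.356e-10 W/m^2


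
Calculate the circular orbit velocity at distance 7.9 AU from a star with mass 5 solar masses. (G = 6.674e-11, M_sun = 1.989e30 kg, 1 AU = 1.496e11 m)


v = sqrt(GM/r) = sqrt(6.674e-11 * 9.945e+30 / 1.182e+12) = 23698.2432

23698.2432 m/s


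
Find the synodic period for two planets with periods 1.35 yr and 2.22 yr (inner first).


1/P_syn = |1/P1 - 1/P2| = |1/1.35 - 1/2.22| => P_syn = 3.4448

3.4448 years


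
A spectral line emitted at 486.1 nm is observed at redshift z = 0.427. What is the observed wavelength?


lam_obs = lam_emit * (1 + z) = 486.1 * (1 + 0.427) = 693.6647

693.6647 nm


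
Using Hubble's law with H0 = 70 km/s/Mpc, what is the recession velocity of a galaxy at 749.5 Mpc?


v = H0 * d = 70 * 749.5 = 52465.0

52465.0 km/s


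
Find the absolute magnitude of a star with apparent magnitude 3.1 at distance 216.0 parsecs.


M = m - 5*log10(d) + 5 = 3.1 - 5*log10(216.0) + 5 = -3.5723

-3.5723


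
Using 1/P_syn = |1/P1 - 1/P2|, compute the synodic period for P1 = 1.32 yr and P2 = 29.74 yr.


1/P_syn = |1/P1 - 1/P2| = |1/1.32 - 1/29.74| => P_syn = 1.3813

1.3813 years


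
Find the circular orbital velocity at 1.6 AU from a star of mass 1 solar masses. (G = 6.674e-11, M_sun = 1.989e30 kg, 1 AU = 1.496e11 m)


v = sqrt(GM/r) = sqrt(6.674e-11 * 1.989e+30 / 2.394e+11) = 23549.6634

23549.6634 m/s


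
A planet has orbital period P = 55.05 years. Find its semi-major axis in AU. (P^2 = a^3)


a = P^(2/3) = 55.05^(2/3) = 14.4712

14.4712 AU


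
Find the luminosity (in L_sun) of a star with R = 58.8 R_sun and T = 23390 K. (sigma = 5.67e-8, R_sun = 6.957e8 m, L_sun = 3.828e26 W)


R = 58.8 * 6.957e8 m = 4.090716e+10 m. L = 4*pi*R^2*sigma*T^4 = 4*pi*(4.090716e+10)^2 * 5.67e-8 * 23390^4 = 3.568719953e+32 W. L/L_sun = 3.568719953e+32 / 3.828e26 = 932267.4903

932267.4903 L_sun


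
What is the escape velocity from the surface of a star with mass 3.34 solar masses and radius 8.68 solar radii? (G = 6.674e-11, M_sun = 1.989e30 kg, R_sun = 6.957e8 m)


M = 3.34 * 1.989e30 kg = 6.64326e+30 kg; R = 8.68 * 6.957e8 m = 6.038676e+09 m. v_esc = sqrt(2GM/R) = sqrt(2 * 6.674e-11 * 6.64326e+30 / 6.038676e+09) = 383202.0817

383202.0817 m/s


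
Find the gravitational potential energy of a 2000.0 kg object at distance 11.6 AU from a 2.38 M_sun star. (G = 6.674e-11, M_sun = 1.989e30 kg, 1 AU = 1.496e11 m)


M = 2.38 * 1.989e30 kg = 4.73382e+30 kg; r = 11.6 AU * 1.496e11 m/AU = 1.73536e+12 m. U = -GM*m/r = -(6.674e-11 * 4.73382e+30 * 2000.0) / 1.73536e+12 = -3.641e+11

-3.641e+11 J


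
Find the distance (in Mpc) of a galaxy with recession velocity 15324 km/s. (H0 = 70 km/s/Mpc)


d = v / H0 = 15324 / 70 = 218.9143

218.9143 Mpc


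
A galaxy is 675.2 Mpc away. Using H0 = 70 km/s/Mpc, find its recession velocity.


v = H0 * d = 70 * 675.2 = 47264.0

47264.0 km/s


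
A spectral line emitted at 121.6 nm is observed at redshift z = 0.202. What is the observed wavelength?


lam_obs = lam_emit * (1 + z) = 121.6 * (1 + 0.202) = 146.1632

146.1632 nm


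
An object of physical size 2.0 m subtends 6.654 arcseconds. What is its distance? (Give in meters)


D = size / theta_rad, theta_rad = 6.654 * pi/(180*3600) = 3.226e-05, D = 61997.2366

61997.2366 m


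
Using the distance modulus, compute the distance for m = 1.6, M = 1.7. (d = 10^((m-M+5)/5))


d = 10^((m - M + 5)/5) = 10^((1.6 - 1.7 + 5)/5) = 9.5499

9.5499 pc


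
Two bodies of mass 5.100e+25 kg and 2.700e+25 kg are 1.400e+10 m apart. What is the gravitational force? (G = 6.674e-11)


F = G*m1*m2/r^2 = 6.674e-11 * 5.100e+25 * 2.700e+25 / (1.400e+10)^2 = 6.674e-11 * 1.377e+51 / 1.960e+20 = 4.689e+20

4.689e+20 N


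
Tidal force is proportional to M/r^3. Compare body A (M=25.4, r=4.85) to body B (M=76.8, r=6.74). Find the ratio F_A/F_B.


Ratio = (M1/r1^3) / (M2/r2^3) = (25.4/4.85^3) / (76.8/6.74^3) = 0.8876

0.8876


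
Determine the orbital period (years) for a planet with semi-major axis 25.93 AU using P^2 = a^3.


P = a^(3/2) = 25.93^1.5 = 132.0395

132.0395 years


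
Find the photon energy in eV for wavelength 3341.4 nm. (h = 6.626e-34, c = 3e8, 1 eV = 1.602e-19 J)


E = hc/lambda = 6.626e-34 * 3e8 / 3.341e-06 = 5.949e-20 J = 0.3713 eV

0.3713 eV


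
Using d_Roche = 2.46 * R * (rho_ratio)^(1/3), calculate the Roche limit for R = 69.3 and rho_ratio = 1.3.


d_Roche = 2.46 * 69.3 * 1.3^(1/3) = 186.0585

186.0585


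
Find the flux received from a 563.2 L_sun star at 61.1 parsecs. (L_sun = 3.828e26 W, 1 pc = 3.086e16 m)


F = L / (4*pi*d^2) = 2.156e+29 / (4*pi*(1.886e+18)^2) = 4.826e-09

4.826e-09 W/m^2


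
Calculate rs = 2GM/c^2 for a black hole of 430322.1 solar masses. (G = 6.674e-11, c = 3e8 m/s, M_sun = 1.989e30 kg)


M = 430322.1 * 1.989e30 kg = 8.559106569e+35 kg. rs = 2GM/c^2 = 2 * 6.674e-11 * 8.559106569e+35 / (3e8)^2 = 1.269e+09

1.269e+09 m


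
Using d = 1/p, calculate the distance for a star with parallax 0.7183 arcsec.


d = 1/p = 1/0.7183 = 1.3922

1.3922 pc


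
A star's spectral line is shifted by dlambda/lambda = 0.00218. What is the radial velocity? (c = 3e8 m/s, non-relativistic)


v = (dlambda/lambda) * c = 0.00218 * 3e8 = 654000.0

654000.0 m/s


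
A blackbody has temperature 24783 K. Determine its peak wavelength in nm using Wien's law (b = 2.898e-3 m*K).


lam_max = b / T = 2.898e-3 / 24783 = 1.169e-07 m = 116.935 nm

116.935 nm


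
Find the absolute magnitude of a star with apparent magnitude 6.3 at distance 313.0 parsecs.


M = m - 5*log10(d) + 5 = 6.3 - 5*log10(313.0) + 5 = -1.1777

-1.1777


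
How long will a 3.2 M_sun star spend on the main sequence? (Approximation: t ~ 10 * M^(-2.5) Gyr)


t = 10 * M^(-2.5) = 10 * 3.2^(-2.5) = 0.5459

0.5459 Gyr


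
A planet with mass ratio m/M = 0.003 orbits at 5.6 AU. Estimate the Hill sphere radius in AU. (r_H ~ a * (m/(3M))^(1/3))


r_H = a * (m/3M)^(1/3) = 5.6 * (0.003/3)^(1/3) = 0.56

0.56 AU


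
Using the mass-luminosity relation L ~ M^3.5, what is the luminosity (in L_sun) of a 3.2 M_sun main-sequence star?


L/L_sun = (M/M_sun)^3.5 = 3.2^3.5 = 58.6172

58.6172 L_sun


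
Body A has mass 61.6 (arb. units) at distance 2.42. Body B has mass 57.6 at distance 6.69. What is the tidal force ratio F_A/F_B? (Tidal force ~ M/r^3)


Ratio = (M1/r1^3) / (M2/r2^3) = (61.6/2.42^3) / (57.6/6.69^3) = 22.5939

22.5939


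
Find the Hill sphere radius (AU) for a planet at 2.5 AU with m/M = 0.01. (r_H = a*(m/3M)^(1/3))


r_H = a * (m/3M)^(1/3) = 2.5 * (0.01/3)^(1/3) = 0.3735

0.3735 AU


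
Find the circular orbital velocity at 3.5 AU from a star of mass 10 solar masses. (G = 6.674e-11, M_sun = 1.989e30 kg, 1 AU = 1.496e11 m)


v = sqrt(GM/r) = sqrt(6.674e-11 * 1.989e+31 / 5.236e+11) = 50351.2984

50351.2984 m/s


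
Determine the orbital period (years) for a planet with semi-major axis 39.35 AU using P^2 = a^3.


P = a^(3/2) = 39.35^1.5 = 246.8409

246.8409 years


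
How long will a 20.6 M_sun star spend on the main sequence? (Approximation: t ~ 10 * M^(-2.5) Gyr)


t = 10 * M^(-2.5) = 10 * 20.6^(-2.5) = 0.0052

0.0052 Gyr


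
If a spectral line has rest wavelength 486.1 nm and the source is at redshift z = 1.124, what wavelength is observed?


lam_obs = lam_emit * (1 + z) = 486.1 * (1 + 1.124) = 1032.4764

1032.4764 nm


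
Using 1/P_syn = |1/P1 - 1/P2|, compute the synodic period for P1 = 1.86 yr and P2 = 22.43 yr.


1/P_syn = |1/P1 - 1/P2| = |1/1.86 - 1/22.43| => P_syn = 2.0282

2.0282 years


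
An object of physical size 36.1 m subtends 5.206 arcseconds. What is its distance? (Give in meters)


D = size / theta_rad, theta_rad = 5.206 * pi/(180*3600) = 2.524e-05, D = 1.430e+06

1.430e+06 m


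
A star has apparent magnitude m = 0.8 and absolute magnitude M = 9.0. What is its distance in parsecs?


d = 10^((m - M + 5)/5) = 10^((0.8 - 9.0 + 5)/5) = 0.2291

0.2291 pc


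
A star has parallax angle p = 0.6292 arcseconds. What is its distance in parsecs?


d = 1/p = 1/0.6292 = 1.5893

1.5893 pc


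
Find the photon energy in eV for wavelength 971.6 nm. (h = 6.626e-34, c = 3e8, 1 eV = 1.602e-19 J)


E = hc/lambda = 6.626e-34 * 3e8 / 9.716e-07 = 2.046e-19 J = 1.2771 eV

1.2771 eV


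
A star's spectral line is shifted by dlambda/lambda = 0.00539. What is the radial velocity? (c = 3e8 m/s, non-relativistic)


v = (dlambda/lambda) * c = 0.00539 * 3e8 = 1.617e+06

1.617e+06 m/s


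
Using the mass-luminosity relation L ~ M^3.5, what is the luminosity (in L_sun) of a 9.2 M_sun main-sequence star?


L/L_sun = (M/M_sun)^3.5 = 9.2^3.5 = 2361.8776

2361.8776 L_sun


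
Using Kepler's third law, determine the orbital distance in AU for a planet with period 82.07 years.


a = P^(2/3) = 82.07^(2/3) = 18.8853

18.8853 AU


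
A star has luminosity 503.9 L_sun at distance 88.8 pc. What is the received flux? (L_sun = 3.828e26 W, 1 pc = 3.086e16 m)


F = L / (4*pi*d^2) = 1.929e+29 / (4*pi*(2.740e+18)^2) = 2.044e-09

2.044e-09 W/m^2


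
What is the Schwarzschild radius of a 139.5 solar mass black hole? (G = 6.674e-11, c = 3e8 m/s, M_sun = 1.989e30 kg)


M = 139.5 * 1.989e30 kg = 2.774655e+32 kg. rs = 2GM/c^2 = 2 * 6.674e-11 * 2.774655e+32 / (3e8)^2 = 411512.166

411512.166 m


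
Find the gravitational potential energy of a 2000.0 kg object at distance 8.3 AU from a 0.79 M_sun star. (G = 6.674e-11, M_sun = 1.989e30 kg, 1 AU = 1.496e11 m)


M = 0.79 * 1.989e30 kg = 1.57131e+30 kg; r = 8.3 AU * 1.496e11 m/AU = 1.24168e+12 m. U = -GM*m/r = -(6.674e-11 * 1.57131e+30 * 2000.0) / 1.24168e+12 = -1.689e+11

-1.689e+11 J


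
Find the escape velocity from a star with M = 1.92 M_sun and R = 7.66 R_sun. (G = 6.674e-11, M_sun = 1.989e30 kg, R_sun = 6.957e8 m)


M = 1.92 * 1.989e30 kg = 3.81888e+30 kg; R = 7.66 * 6.957e8 m = 5.329062e+09 m. v_esc = sqrt(2GM/R) = sqrt(2 * 6.674e-11 * 3.81888e+30 / 5.329062e+09) = 309279.2036

309279.2036 m/s


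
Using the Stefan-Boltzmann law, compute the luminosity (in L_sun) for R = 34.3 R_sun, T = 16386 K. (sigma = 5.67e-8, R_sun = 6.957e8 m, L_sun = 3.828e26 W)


R = 34.3 * 6.957e8 m = 2.386251e+10 m. L = 4*pi*R^2*sigma*T^4 = 4*pi*(2.386251e+10)^2 * 5.67e-8 * 16386^4 = 2.924940068e+31 W. L/L_sun = 2.924940068e+31 / 3.828e26 = 76409.0927

76409.0927 L_sun


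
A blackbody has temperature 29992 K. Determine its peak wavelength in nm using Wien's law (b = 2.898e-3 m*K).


lam_max = b / T = 2.898e-3 / 29992 = 9.663e-08 m = 96.6258 nm

96.6258 nm


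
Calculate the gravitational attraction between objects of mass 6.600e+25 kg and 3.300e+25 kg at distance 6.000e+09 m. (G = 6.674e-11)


F = G*m1*m2/r^2 = 6.674e-11 * 6.600e+25 * 3.300e+25 / (6.000e+09)^2 = 6.674e-11 * 2.178e+51 / 3.600e+19 = 4.038e+21

4.038e+21 N


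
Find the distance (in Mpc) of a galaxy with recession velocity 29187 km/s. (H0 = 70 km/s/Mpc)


d = v / H0 = 29187 / 70 = 416.9571

416.9571 Mpc


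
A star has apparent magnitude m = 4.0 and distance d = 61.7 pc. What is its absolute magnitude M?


M = m - 5*log10(d) + 5 = 4.0 - 5*log10(61.7) + 5 = 0.0486

0.0486


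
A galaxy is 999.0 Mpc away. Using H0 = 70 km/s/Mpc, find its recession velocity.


v = H0 * d = 70 * 999.0 = 69930.0

69930.0 km/s


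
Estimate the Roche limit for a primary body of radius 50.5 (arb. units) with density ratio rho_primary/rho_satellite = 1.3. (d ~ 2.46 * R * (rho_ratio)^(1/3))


d_Roche = 2.46 * 50.5 * 1.3^(1/3) = 135.5837

135.5837


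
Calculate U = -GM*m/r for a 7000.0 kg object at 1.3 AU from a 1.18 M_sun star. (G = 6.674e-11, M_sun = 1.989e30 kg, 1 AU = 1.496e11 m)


M = 1.18 * 1.989e30 kg = 2.34702e+30 kg; r = 1.3 AU * 1.496e11 m/AU = 1.9448e+11 m. U = -GM*m/r = -(6.674e-11 * 2.34702e+30 * 7000.0) / 1.9448e+11 = -5.638e+12

-5.638e+12 J


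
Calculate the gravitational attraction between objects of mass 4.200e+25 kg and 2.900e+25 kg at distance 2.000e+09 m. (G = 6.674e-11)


F = G*m1*m2/r^2 = 6.674e-11 * 4.200e+25 * 2.900e+25 / (2.000e+09)^2 = 6.674e-11 * 1.218e+51 / 4.000e+18 = 2.032e+22

2.032e+22 N


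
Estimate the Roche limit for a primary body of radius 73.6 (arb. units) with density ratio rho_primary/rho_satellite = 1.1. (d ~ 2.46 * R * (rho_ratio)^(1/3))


d_Roche = 2.46 * 73.6 * 1.1^(1/3) = 186.9005

186.9005


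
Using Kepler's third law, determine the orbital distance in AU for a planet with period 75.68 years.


a = P^(2/3) = 75.68^(2/3) = 17.8918

17.8918 AU


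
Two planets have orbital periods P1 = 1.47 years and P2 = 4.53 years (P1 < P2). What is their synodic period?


1/P_syn = |1/P1 - 1/P2| = |1/1.47 - 1/4.53| => P_syn = 2.1762

2.1762 years


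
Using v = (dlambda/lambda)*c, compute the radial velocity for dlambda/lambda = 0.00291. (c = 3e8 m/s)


v = (dlambda/lambda) * c = 0.00291 * 3e8 = 873000.0

873000.0 m/s


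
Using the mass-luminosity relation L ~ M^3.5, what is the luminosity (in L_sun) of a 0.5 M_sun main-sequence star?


L/L_sun = (M/M_sun)^3.5 = 0.5^3.5 = 0.0884

0.0884 L_sun


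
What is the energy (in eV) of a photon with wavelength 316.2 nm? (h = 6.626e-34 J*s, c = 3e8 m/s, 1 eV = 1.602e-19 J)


E = hc/lambda = 6.626e-34 * 3e8 / 3.162e-07 = 6.287e-19 J = 3.9242 eV

3.9242 eV


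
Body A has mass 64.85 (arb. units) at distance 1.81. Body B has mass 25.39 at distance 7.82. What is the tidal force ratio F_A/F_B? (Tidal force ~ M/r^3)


Ratio = (M1/r1^3) / (M2/r2^3) = (64.85/1.81^3) / (25.39/7.82^3) = 205.9832

205.9832


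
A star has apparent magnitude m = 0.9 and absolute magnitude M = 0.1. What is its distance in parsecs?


d = 10^((m - M + 5)/5) = 10^((0.9 - 0.1 + 5)/5) = 14.4544

14.4544 pc


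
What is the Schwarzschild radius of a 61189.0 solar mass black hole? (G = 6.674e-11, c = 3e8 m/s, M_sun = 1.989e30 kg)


M = 61189.0 * 1.989e30 kg = 1.21704921e+35 kg. rs = 2GM/c^2 = 2 * 6.674e-11 * 1.21704921e+35 / (3e8)^2 = 1.805e+08

1.805e+08 m


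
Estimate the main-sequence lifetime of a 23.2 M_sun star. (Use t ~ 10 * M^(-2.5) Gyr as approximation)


t = 10 * M^(-2.5) = 10 * 23.2^(-2.5) = 0.0039

0.0039 Gyr


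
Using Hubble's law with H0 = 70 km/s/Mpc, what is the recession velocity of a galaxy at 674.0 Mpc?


v = H0 * d = 70 * 674.0 = 47180.0

47180.0 km/s


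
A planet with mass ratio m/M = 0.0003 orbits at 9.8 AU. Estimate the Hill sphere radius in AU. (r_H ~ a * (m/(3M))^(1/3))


r_H = a * (m/3M)^(1/3) = 9.8 * (0.0003/3)^(1/3) = 0.4549

0.4549 AU


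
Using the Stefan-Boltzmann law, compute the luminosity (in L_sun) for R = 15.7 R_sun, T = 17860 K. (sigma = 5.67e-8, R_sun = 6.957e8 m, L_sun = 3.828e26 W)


R = 15.7 * 6.957e8 m = 1.092249e+10 m. L = 4*pi*R^2*sigma*T^4 = 4*pi*(1.092249e+10)^2 * 5.67e-8 * 17860^4 = 8.648923438e+30 W. L/L_sun = 8.648923438e+30 / 3.828e26 = 22593.8439

22593.8439 L_sun


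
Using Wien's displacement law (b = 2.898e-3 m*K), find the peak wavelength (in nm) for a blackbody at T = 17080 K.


lam_max = b / T = 2.898e-3 / 17080 = 1.697e-07 m = 169.6721 nm

169.6721 nm


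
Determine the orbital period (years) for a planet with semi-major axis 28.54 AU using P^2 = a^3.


P = a^(3/2) = 28.54^1.5 = 152.4688

152.4688 years


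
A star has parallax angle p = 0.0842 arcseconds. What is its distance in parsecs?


d = 1/p = 1/0.0842 = 11.8765

11.8765 pc


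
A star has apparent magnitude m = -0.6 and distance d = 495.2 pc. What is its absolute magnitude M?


M = m - 5*log10(d) + 5 = -0.6 - 5*log10(495.2) + 5 = -9.0739

-9.0739


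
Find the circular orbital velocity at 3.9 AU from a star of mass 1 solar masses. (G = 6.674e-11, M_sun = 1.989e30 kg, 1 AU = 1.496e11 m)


v = sqrt(GM/r) = sqrt(6.674e-11 * 1.989e+30 / 5.834e+11) = 15083.8565

15083.8565 m/s


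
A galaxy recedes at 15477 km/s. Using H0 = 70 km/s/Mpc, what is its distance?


d = v / H0 = 15477 / 70 = 221.1

221.1 Mpc


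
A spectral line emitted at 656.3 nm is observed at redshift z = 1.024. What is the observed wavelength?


lam_obs = lam_emit * (1 + z) = 656.3 * (1 + 1.024) = 1328.3512

1328.3512 nm


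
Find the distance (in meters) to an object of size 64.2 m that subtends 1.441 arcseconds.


D = size / theta_rad, theta_rad = 1.441 * pi/(180*3600) = 6.986e-06, D = 9.190e+06

9.190e+06 m


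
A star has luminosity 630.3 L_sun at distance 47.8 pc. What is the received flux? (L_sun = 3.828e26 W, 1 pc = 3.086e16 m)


F = L / (4*pi*d^2) = 2.413e+29 / (4*pi*(1.475e+18)^2) = 8.824e-09

8.824e-09 W/m^2


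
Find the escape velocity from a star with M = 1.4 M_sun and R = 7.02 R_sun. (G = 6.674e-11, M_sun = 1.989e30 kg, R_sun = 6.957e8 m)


M = 1.4 * 1.989e30 kg = 2.7846e+30 kg; R = 7.02 * 6.957e8 m = 4.883814e+09 m. v_esc = sqrt(2GM/R) = sqrt(2 * 6.674e-11 * 2.7846e+30 / 4.883814e+09) = 275873.4783

275873.4783 m/s


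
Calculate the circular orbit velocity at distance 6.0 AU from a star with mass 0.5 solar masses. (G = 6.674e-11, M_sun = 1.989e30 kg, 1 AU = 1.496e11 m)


v = sqrt(GM/r) = sqrt(6.674e-11 * 9.945e+29 / 8.976e+11) = 8599.1213

8599.1213 m/s


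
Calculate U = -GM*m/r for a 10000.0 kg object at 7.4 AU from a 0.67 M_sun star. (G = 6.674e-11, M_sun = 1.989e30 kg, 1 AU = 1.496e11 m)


M = 0.67 * 1.989e30 kg = 1.33263e+30 kg; r = 7.4 AU * 1.496e11 m/AU = 1.10704e+12 m. U = -GM*m/r = -(6.674e-11 * 1.33263e+30 * 10000.0) / 1.10704e+12 = -8.034e+11

-8.034e+11 J


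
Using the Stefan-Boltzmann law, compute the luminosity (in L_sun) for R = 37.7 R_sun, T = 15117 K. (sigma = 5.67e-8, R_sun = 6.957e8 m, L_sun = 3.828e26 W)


R = 37.7 * 6.957e8 m = 2.622789e+10 m. L = 4*pi*R^2*sigma*T^4 = 4*pi*(2.622789e+10)^2 * 5.67e-8 * 15117^4 = 2.559658825e+31 W. L/L_sun = 2.559658825e+31 / 3.828e26 = 66866.7405

66866.7405 L_sun


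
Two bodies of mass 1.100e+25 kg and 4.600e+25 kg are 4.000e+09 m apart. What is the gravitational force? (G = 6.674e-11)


F = G*m1*m2/r^2 = 6.674e-11 * 1.100e+25 * 4.600e+25 / (4.000e+09)^2 = 6.674e-11 * 5.060e+50 / 1.600e+19 = 2.111e+21

2.111e+21 N


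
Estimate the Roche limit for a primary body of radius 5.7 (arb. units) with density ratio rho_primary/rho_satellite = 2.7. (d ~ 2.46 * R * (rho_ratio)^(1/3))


d_Roche = 2.46 * 5.7 * 2.7^(1/3) = 19.5253

19.5253


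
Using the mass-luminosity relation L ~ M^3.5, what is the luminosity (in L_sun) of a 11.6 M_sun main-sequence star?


L/L_sun = (M/M_sun)^3.5 = 11.6^3.5 = 5316.2202

5316.2202 L_sun


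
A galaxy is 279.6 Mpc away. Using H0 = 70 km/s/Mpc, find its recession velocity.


v = H0 * d = 70 * 279.6 = 19572.0

19572.0 km/s


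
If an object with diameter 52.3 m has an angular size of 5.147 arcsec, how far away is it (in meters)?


D = size / theta_rad, theta_rad = 5.147 * pi/(180*3600) = 2.495e-05, D = 2.096e+06

2.096e+06 m


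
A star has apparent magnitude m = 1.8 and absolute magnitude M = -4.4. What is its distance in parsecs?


d = 10^((m - M + 5)/5) = 10^((1.8 - -4.4 + 5)/5) = 173.7801

173.7801 pc


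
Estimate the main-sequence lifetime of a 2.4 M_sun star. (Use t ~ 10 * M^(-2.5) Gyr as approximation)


t = 10 * M^(-2.5) = 10 * 2.4^(-2.5) = 1.1207

1.1207 Gyr


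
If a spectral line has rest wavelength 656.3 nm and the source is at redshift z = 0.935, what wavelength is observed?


lam_obs = lam_emit * (1 + z) = 656.3 * (1 + 0.935) = 1269.9405

1269.9405 nm


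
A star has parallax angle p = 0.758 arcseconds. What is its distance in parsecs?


d = 1/p = 1/0.758 = 1.3193

1.3193 pc


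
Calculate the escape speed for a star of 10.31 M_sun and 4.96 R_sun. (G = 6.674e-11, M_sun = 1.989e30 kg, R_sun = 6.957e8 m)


M = 10.31 * 1.989e30 kg = 2.050659e+31 kg; R = 4.96 * 6.957e8 m = 3.450672e+09 m. v_esc = sqrt(2GM/R) = sqrt(2 * 6.674e-11 * 2.050659e+31 / 3.450672e+09) = 890641.6144

890641.6144 m/s


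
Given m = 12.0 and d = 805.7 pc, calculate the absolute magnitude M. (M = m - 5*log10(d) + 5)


M = m - 5*log10(d) + 5 = 12.0 - 5*log10(805.7) + 5 = 2.4691

2.4691


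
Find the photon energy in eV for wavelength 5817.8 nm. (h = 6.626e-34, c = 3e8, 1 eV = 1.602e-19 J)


E = hc/lambda = 6.626e-34 * 3e8 / 5.818e-06 = 3.417e-20 J = 0.2133 eV

0.2133 eV


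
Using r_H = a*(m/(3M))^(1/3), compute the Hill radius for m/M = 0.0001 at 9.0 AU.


r_H = a * (m/3M)^(1/3) = 9.0 * (0.0001/3)^(1/3) = 0.2896

0.2896 AU


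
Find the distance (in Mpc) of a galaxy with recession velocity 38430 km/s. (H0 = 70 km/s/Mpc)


d = v / H0 = 38430 / 70 = 549.0

549.0 Mpc


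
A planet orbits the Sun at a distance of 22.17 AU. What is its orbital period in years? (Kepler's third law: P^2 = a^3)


P = a^(3/2) = 22.17^1.5 = 104.3875

104.3875 years


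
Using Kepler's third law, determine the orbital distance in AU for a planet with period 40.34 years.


a = P^(2/3) = 40.34^(2/3) = 11.7623

11.7623 AU


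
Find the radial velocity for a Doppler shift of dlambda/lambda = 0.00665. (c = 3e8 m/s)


v = (dlambda/lambda) * c = 0.00665 * 3e8 = 1.995e+06

1.995e+06 m/s


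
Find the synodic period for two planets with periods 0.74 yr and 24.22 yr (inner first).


1/P_syn = |1/P1 - 1/P2| = |1/0.74 - 1/24.22| => P_syn = 0.7633

0.7633 years


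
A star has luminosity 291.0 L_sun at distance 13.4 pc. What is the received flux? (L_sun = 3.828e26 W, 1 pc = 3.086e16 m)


F = L / (4*pi*d^2) = 1.114e+29 / (4*pi*(4.135e+17)^2) = 5.184e-08

5.184e-08 W/m^2


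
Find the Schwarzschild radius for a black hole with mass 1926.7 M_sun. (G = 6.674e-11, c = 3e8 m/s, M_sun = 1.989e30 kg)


M = 1926.7 * 1.989e30 kg = 3.8322063e+33 kg. rs = 2GM/c^2 = 2 * 6.674e-11 * 3.8322063e+33 / (3e8)^2 = 5.684e+06

5.684e+06 m


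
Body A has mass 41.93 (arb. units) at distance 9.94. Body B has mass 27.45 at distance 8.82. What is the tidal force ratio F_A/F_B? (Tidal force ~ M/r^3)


Ratio = (M1/r1^3) / (M2/r2^3) = (41.93/9.94^3) / (27.45/8.82^3) = 1.0672

1.0672


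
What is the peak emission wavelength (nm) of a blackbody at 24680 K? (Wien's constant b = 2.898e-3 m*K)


lam_max = b / T = 2.898e-3 / 24680 = 1.174e-07 m = 117.423 nm

117.423 nm


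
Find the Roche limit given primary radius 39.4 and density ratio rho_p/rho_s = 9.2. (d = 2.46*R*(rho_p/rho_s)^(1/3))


d_Roche = 2.46 * 39.4 * 9.2^(1/3) = 203.0925

203.0925


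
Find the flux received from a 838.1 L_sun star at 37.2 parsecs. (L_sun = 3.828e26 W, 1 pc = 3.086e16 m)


F = L / (4*pi*d^2) = 3.208e+29 / (4*pi*(1.148e+18)^2) = 1.937e-08

1.937e-08 W/m^2


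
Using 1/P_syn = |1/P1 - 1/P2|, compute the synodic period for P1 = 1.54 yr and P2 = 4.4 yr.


1/P_syn = |1/P1 - 1/P2| = |1/1.54 - 1/4.4| => P_syn = 2.3692

2.3692 years


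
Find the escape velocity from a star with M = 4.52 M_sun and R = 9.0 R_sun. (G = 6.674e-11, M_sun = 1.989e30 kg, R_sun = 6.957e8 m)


M = 4.52 * 1.989e30 kg = 8.99028e+30 kg; R = 9.0 * 6.957e8 m = 6.2613e+09 m. v_esc = sqrt(2GM/R) = sqrt(2 * 6.674e-11 * 8.99028e+30 / 6.2613e+09) = 437786.5871

437786.5871 m/s


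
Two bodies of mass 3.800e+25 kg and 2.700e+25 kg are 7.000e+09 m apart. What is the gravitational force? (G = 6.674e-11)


F = G*m1*m2/r^2 = 6.674e-11 * 3.800e+25 * 2.700e+25 / (7.000e+09)^2 = 6.674e-11 * 1.026e+51 / 4.900e+19 = 1.397e+21

1.397e+21 N


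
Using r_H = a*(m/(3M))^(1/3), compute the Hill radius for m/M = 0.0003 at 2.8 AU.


r_H = a * (m/3M)^(1/3) = 2.8 * (0.0003/3)^(1/3) = 0.13

0.13 AU


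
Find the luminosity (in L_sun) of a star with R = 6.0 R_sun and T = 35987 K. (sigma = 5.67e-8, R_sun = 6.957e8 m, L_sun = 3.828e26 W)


R = 6.0 * 6.957e8 m = 4.1742e+09 m. L = 4*pi*R^2*sigma*T^4 = 4*pi*(4.1742e+09)^2 * 5.67e-8 * 35987^4 = 2.082197909e+31 W. L/L_sun = 2.082197909e+31 / 3.828e26 = 54393.8848

54393.8848 L_sun


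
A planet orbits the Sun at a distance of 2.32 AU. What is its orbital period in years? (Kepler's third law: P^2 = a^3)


P = a^(3/2) = 2.32^1.5 = 3.5337

3.5337 years


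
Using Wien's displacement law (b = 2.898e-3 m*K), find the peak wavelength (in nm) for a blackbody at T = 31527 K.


lam_max = b / T = 2.898e-3 / 31527 = 9.192e-08 m = 91.9212 nm

91.9212 nm


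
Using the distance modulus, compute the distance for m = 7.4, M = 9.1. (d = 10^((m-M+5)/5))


d = 10^((m - M + 5)/5) = 10^((7.4 - 9.1 + 5)/5) = 4.5709

4.5709 pc


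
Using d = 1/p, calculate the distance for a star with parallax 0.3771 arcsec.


d = 1/p = 1/0.3771 = 2.6518

2.6518 pc


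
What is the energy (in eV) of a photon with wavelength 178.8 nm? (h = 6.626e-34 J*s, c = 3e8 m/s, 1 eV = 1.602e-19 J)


E = hc/lambda = 6.626e-34 * 3e8 / 1.788e-07 = 1.112e-18 J = 6.9397 eV

6.9397 eV


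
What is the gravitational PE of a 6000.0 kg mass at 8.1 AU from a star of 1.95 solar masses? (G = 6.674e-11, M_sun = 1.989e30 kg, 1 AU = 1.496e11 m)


M = 1.95 * 1.989e30 kg = 3.87855e+30 kg; r = 8.1 AU * 1.496e11 m/AU = 1.21176e+12 m. U = -GM*m/r = -(6.674e-11 * 3.87855e+30 * 6000.0) / 1.21176e+12 = -1.282e+12

-1.282e+12 J


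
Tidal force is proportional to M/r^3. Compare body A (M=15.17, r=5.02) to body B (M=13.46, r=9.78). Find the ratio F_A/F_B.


Ratio = (M1/r1^3) / (M2/r2^3) = (15.17/5.02^3) / (13.46/9.78^3) = 8.3339

8.3339


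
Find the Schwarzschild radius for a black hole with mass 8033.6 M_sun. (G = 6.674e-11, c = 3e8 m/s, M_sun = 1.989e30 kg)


M = 8033.6 * 1.989e30 kg = 1.59788304e+34 kg. rs = 2GM/c^2 = 2 * 6.674e-11 * 1.59788304e+34 / (3e8)^2 = 2.370e+07

2.370e+07 m


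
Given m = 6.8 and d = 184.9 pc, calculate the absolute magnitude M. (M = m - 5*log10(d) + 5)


M = m - 5*log10(d) + 5 = 6.8 - 5*log10(184.9) + 5 = 0.4653

0.4653


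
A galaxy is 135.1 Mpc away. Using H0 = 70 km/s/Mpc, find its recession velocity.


v = H0 * d = 70 * 135.1 = 9457.0

9457.0 km/s


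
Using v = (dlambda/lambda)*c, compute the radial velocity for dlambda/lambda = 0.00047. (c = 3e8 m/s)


v = (dlambda/lambda) * c = 0.00047 * 3e8 = 141000.0

141000.0 m/s


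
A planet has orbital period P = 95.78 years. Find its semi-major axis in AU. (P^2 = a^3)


a = P^(2/3) = 95.78^(2/3) = 20.9339

20.9339 AU


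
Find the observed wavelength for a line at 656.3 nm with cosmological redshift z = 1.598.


lam_obs = lam_emit * (1 + z) = 656.3 * (1 + 1.598) = 1705.0674

1705.0674 nm


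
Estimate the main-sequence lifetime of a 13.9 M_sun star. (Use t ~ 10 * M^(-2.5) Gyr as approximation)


t = 10 * M^(-2.5) = 10 * 13.9^(-2.5) = 0.0139

0.0139 Gyr


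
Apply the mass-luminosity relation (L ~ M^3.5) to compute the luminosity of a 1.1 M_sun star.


L/L_sun = (M/M_sun)^3.5 = 1.1^3.5 = 1.396

1.396 L_sun


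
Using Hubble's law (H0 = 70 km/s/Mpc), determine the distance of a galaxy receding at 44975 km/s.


d = v / H0 = 44975 / 70 = 642.5

642.5 Mpc


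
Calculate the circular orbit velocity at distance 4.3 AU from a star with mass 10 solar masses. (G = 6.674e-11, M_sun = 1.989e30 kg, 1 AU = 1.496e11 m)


v = sqrt(GM/r) = sqrt(6.674e-11 * 1.989e+31 / 6.433e+11) = 45426.6246

45426.6246 m/s


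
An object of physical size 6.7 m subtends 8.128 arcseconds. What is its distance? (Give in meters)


D = size / theta_rad, theta_rad = 8.128 * pi/(180*3600) = 3.941e-05, D = 170026.3536

170026.3536 m


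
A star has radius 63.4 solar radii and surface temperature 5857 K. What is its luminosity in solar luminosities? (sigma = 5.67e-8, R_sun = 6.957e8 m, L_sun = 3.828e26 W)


R = 63.4 * 6.957e8 m = 4.410738e+10 m. L = 4*pi*R^2*sigma*T^4 = 4*pi*(4.410738e+10)^2 * 5.67e-8 * 5857^4 = 1.631234288e+30 W. L/L_sun = 1.631234288e+30 / 3.828e26 = 4261.3226

4261.3226 L_sun
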